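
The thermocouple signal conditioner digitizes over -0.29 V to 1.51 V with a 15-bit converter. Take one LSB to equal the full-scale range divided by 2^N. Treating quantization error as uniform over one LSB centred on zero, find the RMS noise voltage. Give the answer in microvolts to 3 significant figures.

15.9 µV

Span: 1.51 V − (-0.29 V) = 1.8 V.
LSB = 1.8 V ÷ 2^15 = 1.8/32768 V = 54.932 µV.
σ_q = LSB/√12 = 54.932 µV/3.4641 = 15.9 µV.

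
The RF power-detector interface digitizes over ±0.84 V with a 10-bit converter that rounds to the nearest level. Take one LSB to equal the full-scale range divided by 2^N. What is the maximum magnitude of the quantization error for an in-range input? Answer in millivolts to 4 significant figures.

Span: 0.84 V − (-0.84 V) = 1.68 V.
LSB = 1.68 V / 2^10 = 1.64063 mV.
Worst-case error for round-to-nearest is half an LSB: 0.8203 mV.

0.8203 mV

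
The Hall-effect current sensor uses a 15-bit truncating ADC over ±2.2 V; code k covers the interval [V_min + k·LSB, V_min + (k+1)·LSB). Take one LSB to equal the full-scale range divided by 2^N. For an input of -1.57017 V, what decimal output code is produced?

4690

Full-scale range = 2.2 V − (-2.2 V) = 4.4 V. LSB = 4.4 V / 2^15 ≈ 134.3 µV.
(V_in − V_min) × 2^15/range = (-1.57017 − (-2.2)) × 32768/4.4 = 4690.516.
Floor → code = 4690.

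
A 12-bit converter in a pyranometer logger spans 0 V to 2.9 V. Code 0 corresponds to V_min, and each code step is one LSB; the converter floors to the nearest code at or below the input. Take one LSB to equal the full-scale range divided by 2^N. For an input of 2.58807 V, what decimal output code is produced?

V_FS = 2.9 V. LSB = 2.9 V / 2^12 ≈ 0.7080 mV.
(V_in − V_min) × 2^12/range = (2.58807 − (0)) × 4096/2.9 = 3655.426.
Floor → code = 3655.

3655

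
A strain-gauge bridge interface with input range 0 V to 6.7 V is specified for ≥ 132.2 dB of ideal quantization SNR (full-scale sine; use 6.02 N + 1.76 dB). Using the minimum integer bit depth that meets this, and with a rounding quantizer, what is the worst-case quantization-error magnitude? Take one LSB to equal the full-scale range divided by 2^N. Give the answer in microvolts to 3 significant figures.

0.799 µV

Range is 6.7 V.
Solving 6.02 N ≥ 132.2 − 1.76: N ≥ 21.668. Round up → N = 22.
LSB = 6.7 V / 2^22 = 1.5974 µV.
|e|_max = LSB/2 = 0.799 µV.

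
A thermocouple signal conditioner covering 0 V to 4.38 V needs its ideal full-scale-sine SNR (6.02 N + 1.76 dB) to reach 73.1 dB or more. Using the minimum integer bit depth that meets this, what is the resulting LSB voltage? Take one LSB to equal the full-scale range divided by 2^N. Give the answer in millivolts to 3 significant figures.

1.07 mV

V_FS = 4.38 V.
N ≥ (73.1 − 1.76)/6.02 = 11.850 → N_min = 12.
One LSB is 4.38 V / 4096 = 1.07 mV.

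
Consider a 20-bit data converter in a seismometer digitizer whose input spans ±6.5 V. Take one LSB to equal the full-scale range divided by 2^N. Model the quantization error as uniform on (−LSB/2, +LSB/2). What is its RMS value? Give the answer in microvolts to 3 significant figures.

Range = 6.5 − (-6.5) = 13 V.
Step size = 13/1048576 V = 12.398 µV.
For a uniform distribution on [−LSB/2, +LSB/2], V_rms = LSB/√12 = 12.398 µV/3.4641 = 3.58 µV.

3.58 µV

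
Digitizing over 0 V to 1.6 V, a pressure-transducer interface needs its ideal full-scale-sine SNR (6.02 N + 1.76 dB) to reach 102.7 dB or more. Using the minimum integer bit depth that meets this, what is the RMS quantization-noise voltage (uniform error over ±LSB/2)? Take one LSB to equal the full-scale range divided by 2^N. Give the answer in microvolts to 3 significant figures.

Range is 1.6 V.
Required N = ⌈(102.7 − 1.76)/6.02⌉ = ⌈16.767⌉ = 17.
LSB = 1.6 V / 2^17 = 12.207 µV.
σ_q = LSB/√12 = 12.207 µV/3.4641 = 3.52 µV.

3.52 µV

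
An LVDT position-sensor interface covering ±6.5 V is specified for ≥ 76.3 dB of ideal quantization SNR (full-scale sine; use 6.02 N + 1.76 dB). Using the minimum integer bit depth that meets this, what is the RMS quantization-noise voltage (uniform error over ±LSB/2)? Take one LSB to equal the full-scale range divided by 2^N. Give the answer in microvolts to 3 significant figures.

Range = 6.5 − (-6.5) = 13 V.
N ≥ (76.3 − 1.76)/6.02 = 12.382 → N_min = 13.
LSB = 13 V / 2^13 = 1.5869 mV.
σ_q = LSB/√12 = 1.5869 mV/3.4641 = 458 µV.

458 µV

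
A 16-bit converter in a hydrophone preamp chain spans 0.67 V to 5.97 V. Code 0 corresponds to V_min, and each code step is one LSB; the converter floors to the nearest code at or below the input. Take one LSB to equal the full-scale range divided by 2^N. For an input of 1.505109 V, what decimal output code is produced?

10326

Range = 5.97 − (0.67) = 5.3 V. LSB = 5.3 V / 2^16 ≈ 80.87 µV.
code = ⌊(V_in − V_min)/LSB⌋ = ⌊(V_in − V_min) × 2^16 / range⌋
     = ⌊(1.505109 − (0.67)) × 65536 / 5.3⌋ = ⌊0.835109 × 65536/5.3⌋
     = ⌊10326.359⌋ = 10326.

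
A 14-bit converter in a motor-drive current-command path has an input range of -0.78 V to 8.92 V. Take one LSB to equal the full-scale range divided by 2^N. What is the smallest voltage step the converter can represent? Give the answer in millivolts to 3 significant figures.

0.592 mV

Full-scale range = 8.92 V − (-0.78 V) = 9.7 V.
2^14 = 16384 levels.
One LSB is 9.7 V / 16384 = 0.592 mV.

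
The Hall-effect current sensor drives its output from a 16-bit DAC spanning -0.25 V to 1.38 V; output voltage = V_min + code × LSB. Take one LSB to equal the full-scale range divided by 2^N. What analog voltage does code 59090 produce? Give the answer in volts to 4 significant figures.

1.220 V

Span: 1.38 V − (-0.25 V) = 1.63 V. LSB = 1.63 V / 2^16.
V_out = V_min + code × LSB = -0.25 V + 59090 × 1.63 V / 65536
      = -0.25 + 1.46968 = 1.21968 V.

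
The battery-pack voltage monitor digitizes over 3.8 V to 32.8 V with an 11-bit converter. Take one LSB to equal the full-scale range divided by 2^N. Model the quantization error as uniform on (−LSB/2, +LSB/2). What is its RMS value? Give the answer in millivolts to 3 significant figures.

Range = 32.8 − (3.8) = 29 V.
LSB = 29 V / 2^11 = 14.160 mV.
For a uniform distribution on [−LSB/2, +LSB/2], V_rms = LSB/√12 = 14.160 mV/3.4641 = 4.09 mV.

4.09 mV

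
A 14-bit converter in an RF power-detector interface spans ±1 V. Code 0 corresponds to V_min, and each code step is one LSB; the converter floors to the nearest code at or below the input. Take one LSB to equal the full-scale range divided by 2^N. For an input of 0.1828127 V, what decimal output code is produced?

Range = 1 − (-1) = 2 V. LSB = 2 V / 2^14 ≈ 122.1 µV.
V_in − V_min = 0.1828127 − (-1) = 1.1828127 V.
Divide by LSB: 1.1828127 × 16384/2 = 9689.6016.
Truncating gives code 9689.

9689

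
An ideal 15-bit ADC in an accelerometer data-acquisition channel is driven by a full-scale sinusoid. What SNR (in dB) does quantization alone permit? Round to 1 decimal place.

92.1 dB

SNR = 6.02·15 + 1.76 = 92.06 dB.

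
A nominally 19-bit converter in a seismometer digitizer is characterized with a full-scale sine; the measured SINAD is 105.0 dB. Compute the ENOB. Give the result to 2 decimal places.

(105.0 − 1.76) / 6.02 = 103.24/6.02 = 17.1495 effective bits.

17.15 bits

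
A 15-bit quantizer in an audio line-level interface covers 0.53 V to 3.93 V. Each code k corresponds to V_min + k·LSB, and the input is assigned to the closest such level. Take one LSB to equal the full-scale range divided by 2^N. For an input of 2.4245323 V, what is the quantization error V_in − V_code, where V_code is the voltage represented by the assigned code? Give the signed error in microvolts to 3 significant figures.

−17.3 µV

Full-scale range = 3.93 V − (0.53 V) = 3.4 V. LSB = 3.4 V / 2^15 ≈ 103.8 µV.
(2.4245323 − (0.53)) / LSB = 1.8945323 × 32768/3.4 = 18258.8336. Nearest integer: k = 18259.
Reconstructed level: 0.53 + 18259 × 3.4/32768 V = 2.4245495605 V.
Error = V_in − V_code = 2.4245323 − (2.4245495605) = −17.3 µV.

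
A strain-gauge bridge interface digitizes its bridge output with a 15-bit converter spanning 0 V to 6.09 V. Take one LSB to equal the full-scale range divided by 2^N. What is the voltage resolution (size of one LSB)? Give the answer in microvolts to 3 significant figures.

Full-scale range = 6.09 V.
There are 2^15 = 32768 steps.
LSB = 6.09 V / 2^15 = 186 µV.

186 µV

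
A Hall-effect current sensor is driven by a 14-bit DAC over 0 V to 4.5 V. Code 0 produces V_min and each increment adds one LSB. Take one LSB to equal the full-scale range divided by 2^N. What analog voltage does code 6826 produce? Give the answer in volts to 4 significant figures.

Span = 4.5 V. LSB = 4.5 V / 2^14.
Output = V_min + (6826/16384) × range = 0 + 0.416626 × 4.5 V
      = 0 V + 1.87482 V = 1.87482 V.

1.875 V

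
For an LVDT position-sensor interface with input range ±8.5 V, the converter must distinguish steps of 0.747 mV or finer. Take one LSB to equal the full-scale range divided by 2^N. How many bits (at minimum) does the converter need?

15 bits

Span: 8.5 V − (-8.5 V) = 17 V.
Required number of levels: 17/0.747 mV = 22758; smallest N with 2^N ≥ that is 15.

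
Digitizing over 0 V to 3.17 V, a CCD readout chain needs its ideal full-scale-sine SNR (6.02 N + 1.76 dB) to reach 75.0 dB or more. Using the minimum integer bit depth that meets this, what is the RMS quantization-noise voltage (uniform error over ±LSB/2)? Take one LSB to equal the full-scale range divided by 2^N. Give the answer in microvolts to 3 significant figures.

Full-scale range = 3.17 V.
Solving 6.02 N ≥ 75.0 − 1.76: N ≥ 12.166. Round up → N = 13.
LSB = 3.17 V ÷ 2^13 = 3.17/8192 V = 386.96 µV.
RMS noise = LSB/√12 = 112 µV.

112 µV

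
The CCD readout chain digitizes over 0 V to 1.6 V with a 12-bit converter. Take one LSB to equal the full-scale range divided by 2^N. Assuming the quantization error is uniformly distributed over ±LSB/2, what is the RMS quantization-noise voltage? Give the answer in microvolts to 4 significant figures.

Full-scale range = 1.6 V.
LSB = 1.6 V ÷ 2^12 = 1.6/4096 V = 390.625 µV.
σ_q = LSB/√12 = 390.625 µV/3.4641 = 112.8 µV.

112.8 µV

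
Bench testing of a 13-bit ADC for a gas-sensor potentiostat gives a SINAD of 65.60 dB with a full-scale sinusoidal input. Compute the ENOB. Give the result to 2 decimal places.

10.60 bits

ENOB = (SINAD − 1.76) / 6.02 = (65.60 − 1.76) / 6.02 = 63.84 / 6.02 = 10.6047.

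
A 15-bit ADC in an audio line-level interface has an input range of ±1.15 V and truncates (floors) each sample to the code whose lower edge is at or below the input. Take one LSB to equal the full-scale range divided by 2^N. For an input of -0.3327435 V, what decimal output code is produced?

Range = 1.15 − (-1.15) = 2.3 V. LSB = 2.3 V / 2^15 ≈ 70.19 µV.
code = ⌊(V_in − V_min)/LSB⌋ = ⌊(V_in − V_min) × 2^15 / range⌋
     = ⌊(-0.3327435 − (-1.15)) × 32768 / 2.3⌋ = ⌊0.8172565 × 32768/2.3⌋
     = ⌊11643.418⌋ = 11643.

11643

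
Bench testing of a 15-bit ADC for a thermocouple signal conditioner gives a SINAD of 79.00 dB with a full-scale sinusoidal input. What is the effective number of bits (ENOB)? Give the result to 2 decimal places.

12.83 bits

ENOB = (79.00 − 1.76)/6.02 = 12.8306 bits.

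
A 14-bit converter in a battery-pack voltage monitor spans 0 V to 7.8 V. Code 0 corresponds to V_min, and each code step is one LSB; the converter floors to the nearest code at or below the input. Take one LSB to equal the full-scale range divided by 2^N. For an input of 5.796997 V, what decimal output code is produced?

12176

Span = 7.8 V. LSB = 7.8 V / 2^14 ≈ 476.1 µV.
code = ⌊(V_in − V_min)/LSB⌋ = ⌊(V_in − V_min) × 2^14 / range⌋
     = ⌊(5.796997 − (0)) × 16384 / 7.8⌋ = ⌊5.796997 × 16384/7.8⌋
     = ⌊12176.667⌋ = 12176.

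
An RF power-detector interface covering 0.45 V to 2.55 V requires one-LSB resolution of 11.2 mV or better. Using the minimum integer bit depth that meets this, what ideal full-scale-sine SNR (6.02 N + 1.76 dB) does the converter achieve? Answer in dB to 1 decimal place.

49.9 dB

The full-scale span is 2.55 − (0.45) = 2.1 V.
2.1 V / 11.2 mV = 187.5. Since 2^7 = 128 and 2^8 = 256, N = 8.
6.02(8) + 1.76 = 49.92 dB.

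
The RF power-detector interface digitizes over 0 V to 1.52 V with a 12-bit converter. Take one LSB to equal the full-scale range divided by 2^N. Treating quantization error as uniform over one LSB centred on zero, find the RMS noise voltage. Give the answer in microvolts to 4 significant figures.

107.1 µV

Range is 1.52 V.
Step size = 1.52/4096 V = 371.094 µV.
RMS of a uniform error over width LSB is LSB/√12 = 107.1 µV.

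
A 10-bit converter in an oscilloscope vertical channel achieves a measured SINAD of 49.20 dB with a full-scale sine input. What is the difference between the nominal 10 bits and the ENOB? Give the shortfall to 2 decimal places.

Effective bits = (49.20 − 1.76)/6.02 = 7.8804.
10 − 7.8804 = 2.12 bits below nominal.

2.12 bits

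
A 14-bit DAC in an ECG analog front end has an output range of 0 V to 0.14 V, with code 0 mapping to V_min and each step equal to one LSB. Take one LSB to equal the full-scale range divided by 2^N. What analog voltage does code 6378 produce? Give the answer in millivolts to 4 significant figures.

Range is 0.14 V. LSB = 0.14 V / 2^14.
V_out = 0 + 6378 × (0.14/16384) V
      = 0 + 0.0544995 = 0.0544995 V.

54.50 mV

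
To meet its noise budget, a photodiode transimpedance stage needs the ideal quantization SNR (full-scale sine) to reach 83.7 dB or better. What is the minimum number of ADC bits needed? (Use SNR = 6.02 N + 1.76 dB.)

14 bits

6.02 N + 1.76 ≥ 83.7 gives N ≥ 13.611, so the minimum integer is 14.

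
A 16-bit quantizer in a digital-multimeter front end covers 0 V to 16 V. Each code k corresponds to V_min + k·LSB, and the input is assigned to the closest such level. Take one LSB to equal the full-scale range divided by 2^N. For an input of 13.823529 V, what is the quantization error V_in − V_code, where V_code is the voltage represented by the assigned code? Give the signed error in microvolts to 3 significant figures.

V_FS = 16 V. LSB = 16 V / 2^16 ≈ 244.1 µV.
(13.823529 − (0)) / LSB = 13.823529 × 65536/16 = 56621.1748. Nearest integer: k = 56621.
V_code = V_min + k × range/2^16 = 0 + 56621 × 16/65536 = 13.823486328 V.
e = 13.823529 − (13.823486328) = +42.7 µV.

+42.7 µV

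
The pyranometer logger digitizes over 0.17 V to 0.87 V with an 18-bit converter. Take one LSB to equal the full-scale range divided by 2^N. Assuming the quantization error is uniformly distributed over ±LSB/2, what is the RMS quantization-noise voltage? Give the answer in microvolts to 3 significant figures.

0.771 µV

Span: 0.87 V − (0.17 V) = 0.7 V.
LSB = 0.7 V / 2^18 = 2.6703 µV.
For a uniform distribution on [−LSB/2, +LSB/2], V_rms = LSB/√12 = 2.6703 µV/3.4641 = 0.771 µV.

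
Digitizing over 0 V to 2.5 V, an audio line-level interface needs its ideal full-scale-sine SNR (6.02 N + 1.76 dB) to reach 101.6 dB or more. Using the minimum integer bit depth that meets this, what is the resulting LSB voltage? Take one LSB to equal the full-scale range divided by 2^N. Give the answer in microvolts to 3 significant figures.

19.1 µV

Full-scale range = 2.5 V.
N ≥ (101.6 − 1.76)/6.02 = 16.585 → N_min = 17.
Step size = 2.5/131072 V = 19.1 µV.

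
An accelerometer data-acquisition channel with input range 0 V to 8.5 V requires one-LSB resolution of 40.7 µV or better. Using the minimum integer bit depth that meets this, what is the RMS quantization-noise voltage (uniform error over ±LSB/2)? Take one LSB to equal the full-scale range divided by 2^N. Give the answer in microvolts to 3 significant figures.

9.36 µV

Span = 8.5 V.
Need 2^N ≥ 8.5 V / 40.7 µV = 208800 → N_min = 18.
Step size = 8.5/262144 V = 32.425 µV.
V_rms = LSB/√12 = 9.36 µV.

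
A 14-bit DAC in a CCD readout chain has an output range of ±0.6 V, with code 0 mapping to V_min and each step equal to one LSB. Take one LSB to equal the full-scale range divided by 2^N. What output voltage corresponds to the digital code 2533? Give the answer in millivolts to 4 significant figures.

Full-scale range = 0.6 V − (-0.6 V) = 1.2 V. LSB = 1.2 V / 2^14.
Output = V_min + (2533/16384) × range = -0.6 + 0.154602 × 1.2 V
      = -0.6 V + 0.185522 V = -0.414478 V.

-414.5 mV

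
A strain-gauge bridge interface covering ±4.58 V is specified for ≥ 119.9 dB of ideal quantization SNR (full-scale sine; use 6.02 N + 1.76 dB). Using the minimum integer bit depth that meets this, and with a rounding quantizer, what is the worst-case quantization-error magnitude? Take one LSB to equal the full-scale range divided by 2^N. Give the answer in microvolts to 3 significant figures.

Span: 4.58 V − (-4.58 V) = 9.16 V.
Solving 6.02 N ≥ 119.9 − 1.76: N ≥ 19.625. Round up → N = 20.
Step size = 9.16/1048576 V = 8.7357 µV.
Max error for round-to-nearest is LSB/2 = 4.37 µV.

4.37 µV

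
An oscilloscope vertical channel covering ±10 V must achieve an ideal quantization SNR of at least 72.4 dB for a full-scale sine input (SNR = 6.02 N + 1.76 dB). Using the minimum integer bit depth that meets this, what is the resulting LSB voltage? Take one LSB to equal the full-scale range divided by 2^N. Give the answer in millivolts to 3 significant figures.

4.88 mV

Range = 10 − (-10) = 20 V.
N ≥ (72.4 − 1.76)/6.02 = 11.734 → N_min = 12.
One LSB is 20 V / 4096 = 4.88 mV.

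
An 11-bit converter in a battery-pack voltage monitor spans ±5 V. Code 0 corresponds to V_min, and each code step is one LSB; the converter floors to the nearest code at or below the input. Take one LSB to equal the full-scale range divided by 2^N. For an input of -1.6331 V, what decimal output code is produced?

Range = 5 − (-5) = 10 V. LSB = 10 V / 2^11 ≈ 4.883 mV.
(V_in − V_min) × 2^11/range = (-1.6331 − (-5)) × 2048/10 = 689.541.
Floor → code = 689.

689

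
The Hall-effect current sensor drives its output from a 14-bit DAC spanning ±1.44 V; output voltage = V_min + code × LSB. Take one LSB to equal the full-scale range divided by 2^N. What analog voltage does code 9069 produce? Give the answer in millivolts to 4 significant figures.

Span: 1.44 V − (-1.44 V) = 2.88 V. LSB = 2.88 V / 2^14.
V_out = V_min + code × LSB = -1.44 V + 9069 × 2.88 V / 16384
      = -1.44 V + 1.59416 V = 0.154160 V.

154.2 mV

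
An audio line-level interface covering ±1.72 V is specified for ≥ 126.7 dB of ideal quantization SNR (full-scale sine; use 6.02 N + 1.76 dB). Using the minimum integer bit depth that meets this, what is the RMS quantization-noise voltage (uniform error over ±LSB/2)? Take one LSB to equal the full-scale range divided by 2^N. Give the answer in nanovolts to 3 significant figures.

Range = 1.72 − (-1.72) = 3.44 V.
Required N = ⌈(126.7 − 1.76)/6.02⌉ = ⌈20.754⌉ = 21.
LSB = 3.44 V ÷ 2^21 = 3.44/2097152 V = 1.6403 µV.
RMS noise = LSB/√12 = 474 nV.

474 nV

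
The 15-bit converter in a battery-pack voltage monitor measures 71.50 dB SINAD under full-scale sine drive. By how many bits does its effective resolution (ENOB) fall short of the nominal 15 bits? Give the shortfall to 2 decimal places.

ENOB = (SINAD − 1.76)/6.02 = (71.50 − 1.76)/6.02 = 11.5847 bits.
Shortfall = 15 − 11.5847 = 3.4153 bits.

3.42 bits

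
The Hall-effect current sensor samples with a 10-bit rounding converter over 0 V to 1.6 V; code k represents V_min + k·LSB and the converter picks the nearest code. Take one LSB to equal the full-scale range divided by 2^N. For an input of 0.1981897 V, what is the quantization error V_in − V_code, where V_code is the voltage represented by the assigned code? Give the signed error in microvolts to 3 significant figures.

−248 µV

V_FS = 1.6 V. LSB = 1.6 V / 2^10 ≈ 1.563 mV.
(V_in − V_min)/LSB = (0.1981897 − (0)) × 1024/1.6 = 126.8414 → nearest code k = 127.
Reconstructed level: 0 + 127 × 1.6/1024 V = 0.1984375000 V.
Error = V_in − V_code = 0.1981897 − (0.1984375000) = −248 µV.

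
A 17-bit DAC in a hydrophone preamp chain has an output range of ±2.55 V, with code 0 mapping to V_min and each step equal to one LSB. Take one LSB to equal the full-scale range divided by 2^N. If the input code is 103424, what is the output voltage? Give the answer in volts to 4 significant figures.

1.474 V

Span: 2.55 V − (-2.55 V) = 5.1 V. LSB = 5.1 V / 2^17.
Output = V_min + (103424/131072) × range = -2.55 + 0.789063 × 5.1 V
      = -2.55 V + 4.02422 V = 1.47422 V.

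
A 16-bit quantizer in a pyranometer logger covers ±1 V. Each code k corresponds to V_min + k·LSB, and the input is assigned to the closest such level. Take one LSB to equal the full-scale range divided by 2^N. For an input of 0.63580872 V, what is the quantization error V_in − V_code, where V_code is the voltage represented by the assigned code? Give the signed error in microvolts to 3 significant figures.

Range = 1 − (-1) = 2 V. LSB = 2 V / 2^16 ≈ 30.52 µV.
Position in LSBs: (0.63580872 − (-1)) × 65536/2 = 53602.1801; rounding gives k = 53602.
V_code = -1 + (53602/65536) × 2 = 0.63580322266 V.
Error = V_in − V_code = 0.63580872 − (0.63580322266) = +5.50 µV.

+5.50 µV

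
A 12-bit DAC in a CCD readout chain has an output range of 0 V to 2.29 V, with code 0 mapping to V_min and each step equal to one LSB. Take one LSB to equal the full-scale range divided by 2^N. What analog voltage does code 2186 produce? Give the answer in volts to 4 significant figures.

Span = 2.29 V. LSB = 2.29 V / 2^12.
V_out = 0 + 2186 × (2.29/4096) V
      = 0 V + 1.22215 V = 1.22215 V.

1.222 V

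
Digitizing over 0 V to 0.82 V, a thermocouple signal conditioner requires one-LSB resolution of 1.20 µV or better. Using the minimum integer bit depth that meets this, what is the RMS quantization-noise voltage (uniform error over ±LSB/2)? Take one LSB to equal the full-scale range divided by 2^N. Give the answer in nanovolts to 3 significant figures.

226 nV

Range is 0.82 V.
Need 2^N ≥ 0.82 V / 1.20 µV = 683300 → N_min = 20.
LSB = 0.82 V / 2^20 = 0.78201 µV.
σ_q = LSB/√12 = 0.78201 µV/3.4641 = 226 nV.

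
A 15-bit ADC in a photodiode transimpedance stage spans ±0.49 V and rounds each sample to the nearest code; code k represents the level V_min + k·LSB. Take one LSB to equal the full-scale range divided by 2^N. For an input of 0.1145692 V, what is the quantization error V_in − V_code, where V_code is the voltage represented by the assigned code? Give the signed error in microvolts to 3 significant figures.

The full-scale span is 0.49 − (-0.49) = 0.98 V. LSB = 0.98 V / 2^15 ≈ 29.91 µV.
(0.1145692 − (-0.49)) / LSB = 0.6045692 × 32768/0.98 = 20214.8199. Nearest integer: k = 20215.
V_code = V_min + k × range/2^15 = -0.49 + 20215 × 0.98/32768 = 0.11457458496 V.
Error = V_in − V_code = 0.1145692 − (0.11457458496) = −5.38 µV.

−5.38 µV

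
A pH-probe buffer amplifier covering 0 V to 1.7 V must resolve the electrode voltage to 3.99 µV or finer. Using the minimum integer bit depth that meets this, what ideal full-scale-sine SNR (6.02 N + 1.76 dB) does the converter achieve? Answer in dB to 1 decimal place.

116.1 dB

Full-scale range = 1.7 V.
Need 2^N ≥ 1.7 V / 3.99 µV = 426100 → N_min = 19.
Ideal SNR at N = 19: 6.02·19 + 1.76 = 116.1 dB.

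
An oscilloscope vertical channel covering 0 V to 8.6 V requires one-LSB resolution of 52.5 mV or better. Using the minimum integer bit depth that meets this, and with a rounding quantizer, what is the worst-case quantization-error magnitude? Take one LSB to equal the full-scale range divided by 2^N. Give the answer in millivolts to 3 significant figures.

Full-scale range = 8.6 V.
Required number of levels: 8.6/52.5 mV = 163.81; smallest N with 2^N ≥ that is 8.
LSB = 8.6 V / 2^8 = 33.594 mV.
Max error for round-to-nearest is LSB/2 = 16.8 mV.

16.8 mV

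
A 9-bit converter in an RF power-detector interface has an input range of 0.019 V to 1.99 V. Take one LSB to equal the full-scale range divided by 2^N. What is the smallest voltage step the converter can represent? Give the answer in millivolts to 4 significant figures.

3.850 mV

Range = 1.99 − (0.019) = 1.971 V.
There are 2^9 = 512 steps.
Step size = 1.971/512 V = 3.850 mV.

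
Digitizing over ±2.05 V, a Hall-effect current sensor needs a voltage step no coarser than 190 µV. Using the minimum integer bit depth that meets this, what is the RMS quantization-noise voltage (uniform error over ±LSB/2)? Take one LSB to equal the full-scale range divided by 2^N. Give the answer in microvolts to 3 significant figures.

Full-scale range = 2.05 V − (-2.05 V) = 4.1 V.
Levels needed ≥ 4.1/190 µV = 21580. 2^15 = 32768 suffices, so N_min = 15.
LSB = 4.1 V ÷ 2^15 = 4.1/32768 V = 125.12 µV.
RMS noise = LSB/√12 = 36.1 µV.

36.1 µV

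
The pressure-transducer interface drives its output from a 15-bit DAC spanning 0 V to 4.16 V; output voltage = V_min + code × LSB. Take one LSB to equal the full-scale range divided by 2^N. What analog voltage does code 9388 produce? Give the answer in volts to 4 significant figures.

1.192 V

Span = 4.16 V. LSB = 4.16 V / 2^15.
V_out = 0 + 9388 × (4.16/32768) V
      = 0 V + 1.19184 V = 1.19184 V.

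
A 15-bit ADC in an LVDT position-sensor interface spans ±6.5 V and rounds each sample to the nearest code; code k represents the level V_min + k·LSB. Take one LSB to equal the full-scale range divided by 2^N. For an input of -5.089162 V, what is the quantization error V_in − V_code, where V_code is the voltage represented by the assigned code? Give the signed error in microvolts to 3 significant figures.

Span: 6.5 V − (-6.5 V) = 13 V. LSB = 13 V / 2^15 ≈ 396.7 µV.
(-5.089162 − (-6.5)) / LSB = 1.410838 × 32768/13 = 3556.1800. Nearest integer: k = 3556.
V_code = -6.5 + (3556/32768) × 13 = -5.0892333984 V.
Error = V_in − V_code = -5.089162 − (-5.0892333984) = +71.4 µV.

+71.4 µV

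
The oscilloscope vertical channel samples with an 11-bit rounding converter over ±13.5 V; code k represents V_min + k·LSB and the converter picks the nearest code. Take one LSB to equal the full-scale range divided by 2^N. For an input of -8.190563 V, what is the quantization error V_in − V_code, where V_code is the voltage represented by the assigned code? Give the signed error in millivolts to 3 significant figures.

Range = 13.5 − (-13.5) = 27 V. LSB = 27 V / 2^11 ≈ 13.18 mV.
(V_in − V_min)/LSB = (-8.190563 − (-13.5)) × 2048/27 = 402.7306 → nearest code k = 403.
V_code = -13.5 + (403/2048) × 27 = -8.187011719 V.
e = -8.190563 − (-8.187011719) = −3.55 mV.

−3.55 mV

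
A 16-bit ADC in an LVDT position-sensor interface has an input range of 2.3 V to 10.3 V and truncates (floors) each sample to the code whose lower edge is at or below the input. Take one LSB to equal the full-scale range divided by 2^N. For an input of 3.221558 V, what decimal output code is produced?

Range = 10.3 − (2.3) = 8 V. LSB = 8 V / 2^16 ≈ 122.1 µV.
code = ⌊(V_in − V_min)/LSB⌋ = ⌊(V_in − V_min) × 2^16 / range⌋
     = ⌊(3.221558 − (2.3)) × 65536 / 8⌋ = ⌊0.921558 × 65536/8⌋
     = ⌊7549.403⌋ = 7549.

7549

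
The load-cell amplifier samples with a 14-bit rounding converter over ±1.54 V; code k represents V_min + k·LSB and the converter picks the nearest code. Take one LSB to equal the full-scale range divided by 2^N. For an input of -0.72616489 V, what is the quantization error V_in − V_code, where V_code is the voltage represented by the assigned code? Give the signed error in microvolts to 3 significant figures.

Span: 1.54 V − (-1.54 V) = 3.08 V. LSB = 3.08 V / 2^14 ≈ 188.0 µV.
Position in LSBs: (-0.72616489 − (-1.54)) × 16384/3.08 = 4329.1800; rounding gives k = 4329.
Reconstructed level: -1.54 + 4329 × 3.08/16384 V = -0.72619873047 V.
Error = V_in − V_code = -0.72616489 − (-0.72619873047) = +33.8 µV.

+33.8 µV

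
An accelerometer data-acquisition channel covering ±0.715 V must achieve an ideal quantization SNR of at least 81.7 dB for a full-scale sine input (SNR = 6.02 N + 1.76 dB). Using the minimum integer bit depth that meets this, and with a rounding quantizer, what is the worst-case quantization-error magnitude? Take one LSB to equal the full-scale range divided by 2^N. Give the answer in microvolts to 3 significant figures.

43.6 µV

The full-scale span is 0.715 − (-0.715) = 1.43 V.
Required N = ⌈(81.7 − 1.76)/6.02⌉ = ⌈13.279⌉ = 14.
LSB = 1.43 V ÷ 2^14 = 1.43/16384 V = 87.280 µV.
|e|_max = LSB/2 = 43.6 µV.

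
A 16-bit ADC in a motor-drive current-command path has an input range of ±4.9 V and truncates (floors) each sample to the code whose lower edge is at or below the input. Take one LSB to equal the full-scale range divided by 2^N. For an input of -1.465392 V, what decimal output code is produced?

Full-scale range = 4.9 V − (-4.9 V) = 9.8 V. LSB = 9.8 V / 2^16 ≈ 149.5 µV.
V_in − V_min = -1.465392 − (-4.9) = 3.434608 V.
Divide by LSB: 3.434608 × 65536/9.8 = 22968.4153.
Truncating gives code 22968.

22968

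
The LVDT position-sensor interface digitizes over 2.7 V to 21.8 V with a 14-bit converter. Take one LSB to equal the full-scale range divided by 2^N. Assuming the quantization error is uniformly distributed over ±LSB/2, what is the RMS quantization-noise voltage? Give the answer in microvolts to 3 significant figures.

337 µV

The full-scale span is 21.8 − (2.7) = 19.1 V.
One LSB is 19.1 V / 16384 = 1.1658 mV.
RMS of a uniform error over width LSB is LSB/√12 = 337 µV.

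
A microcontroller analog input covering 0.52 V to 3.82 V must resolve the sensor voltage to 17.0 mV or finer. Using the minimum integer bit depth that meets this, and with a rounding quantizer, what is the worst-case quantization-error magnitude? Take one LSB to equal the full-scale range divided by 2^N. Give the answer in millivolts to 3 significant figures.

Range = 3.82 − (0.52) = 3.3 V.
Levels needed ≥ 3.3/17.0 mV = 194.1. 2^8 = 256 suffices, so N_min = 8.
One LSB is 3.3 V / 256 = 12.891 mV.
Half an LSB is 6.45 mV.

6.45 mV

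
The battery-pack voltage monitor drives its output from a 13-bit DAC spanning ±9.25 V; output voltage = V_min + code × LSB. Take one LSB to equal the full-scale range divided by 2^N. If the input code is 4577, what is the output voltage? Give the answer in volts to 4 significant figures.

1.086 V

The full-scale span is 9.25 − (-9.25) = 18.5 V. LSB = 18.5 V / 2^13.
V_out = -9.25 + 4577 × (18.5/8192) V
      = -9.25 + 10.3362 = 1.08624 V.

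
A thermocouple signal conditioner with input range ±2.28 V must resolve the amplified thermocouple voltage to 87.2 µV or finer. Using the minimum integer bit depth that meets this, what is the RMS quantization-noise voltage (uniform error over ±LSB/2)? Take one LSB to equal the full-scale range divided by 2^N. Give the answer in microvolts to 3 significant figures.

20.1 µV

The full-scale span is 2.28 − (-2.28) = 4.56 V.
Required number of levels: 4.56/87.2 µV = 52294; smallest N with 2^N ≥ that is 16.
LSB = 4.56 V ÷ 2^16 = 4.56/65536 V = 69.580 µV.
RMS noise = LSB/√12 = 20.1 µV.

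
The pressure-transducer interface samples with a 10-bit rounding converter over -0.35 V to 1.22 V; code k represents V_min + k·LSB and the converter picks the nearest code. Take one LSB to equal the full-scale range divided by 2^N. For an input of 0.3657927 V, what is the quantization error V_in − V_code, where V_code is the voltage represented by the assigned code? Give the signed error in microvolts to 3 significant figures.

Full-scale range = 1.22 V − (-0.35 V) = 1.57 V. LSB = 1.57 V / 2^10 ≈ 1.533 mV.
(V_in − V_min)/LSB = (0.3657927 − (-0.35)) × 1024/1.57 = 466.8610 → nearest code k = 467.
V_code = -0.35 + (467/1024) × 1.57 = 0.3660058594 V.
V_in − V_code = 0.3657927 − (0.3660058594) = −213 µV.

−213 µV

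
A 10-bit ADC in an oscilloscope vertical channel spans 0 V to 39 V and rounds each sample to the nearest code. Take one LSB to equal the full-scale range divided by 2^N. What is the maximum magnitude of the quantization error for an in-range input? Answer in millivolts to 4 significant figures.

19.04 mV

V_FS = 39 V.
LSB = 39 V / 2^10 = 38.0859 mV.
A rounding quantizer has |error| ≤ LSB/2 = 19.04 mV.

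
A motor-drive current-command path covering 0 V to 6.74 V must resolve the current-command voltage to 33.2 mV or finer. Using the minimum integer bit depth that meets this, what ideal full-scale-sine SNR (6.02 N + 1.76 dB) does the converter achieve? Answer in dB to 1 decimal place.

V_FS = 6.74 V.
Levels needed ≥ 6.74/33.2 mV = 203.0. 2^8 = 256 suffices, so N_min = 8.
SNR = 6.02 × 8 + 1.76 = 49.92 dB.

49.9 dB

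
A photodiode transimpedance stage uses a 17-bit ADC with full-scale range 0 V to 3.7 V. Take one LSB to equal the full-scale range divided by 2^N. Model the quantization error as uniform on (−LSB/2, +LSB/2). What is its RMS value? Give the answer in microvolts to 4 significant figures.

8.149 µV

Range is 3.7 V.
One LSB is 3.7 V / 131072 = 28.2288 µV.
σ_q = LSB/√12 = 28.2288 µV/3.4641 = 8.149 µV.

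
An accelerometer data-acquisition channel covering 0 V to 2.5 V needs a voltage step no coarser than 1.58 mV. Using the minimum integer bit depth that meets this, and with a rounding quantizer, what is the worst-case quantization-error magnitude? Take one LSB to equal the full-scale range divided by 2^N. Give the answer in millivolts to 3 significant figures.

V_FS = 2.5 V.
2.5 V / 1.58 mV = 1582. Since 2^10 = 1024 and 2^11 = 2048, N = 11.
LSB = 2.5 V / 2^11 = 1.2207 mV.
Max error for round-to-nearest is LSB/2 = 0.610 mV.

0.610 mV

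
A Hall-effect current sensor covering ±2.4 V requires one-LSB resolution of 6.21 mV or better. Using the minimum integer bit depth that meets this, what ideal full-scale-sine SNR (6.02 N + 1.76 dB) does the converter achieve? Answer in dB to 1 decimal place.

62.0 dB

Span: 2.4 V − (-2.4 V) = 4.8 V.
Need 2^N ≥ 4.8 V / 6.21 mV = 772.9 → N_min = 10.
Ideal SNR at N = 10: 6.02·10 + 1.76 = 62.0 dB.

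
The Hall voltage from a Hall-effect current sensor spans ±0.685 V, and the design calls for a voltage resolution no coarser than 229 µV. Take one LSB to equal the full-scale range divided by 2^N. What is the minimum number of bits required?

Range = 0.685 − (-0.685) = 1.37 V.
Required number of levels: 1.37/229 µV = 5982.5; smallest N with 2^N ≥ that is 13.

13 bits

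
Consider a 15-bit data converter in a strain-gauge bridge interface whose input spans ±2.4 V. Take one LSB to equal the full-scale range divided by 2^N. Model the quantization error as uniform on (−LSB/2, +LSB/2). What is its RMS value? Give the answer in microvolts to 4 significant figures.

Range = 2.4 − (-2.4) = 4.8 V.
Step size = 4.8/32768 V = 146.484 µV.
σ_q = LSB/√12 = 146.484 µV/3.4641 = 42.29 µV.

42.29 µV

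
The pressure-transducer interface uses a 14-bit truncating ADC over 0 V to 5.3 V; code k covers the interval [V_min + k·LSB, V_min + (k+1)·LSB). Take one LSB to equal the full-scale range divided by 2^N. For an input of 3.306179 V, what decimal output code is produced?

Span = 5.3 V. LSB = 5.3 V / 2^14 ≈ 323.5 µV.
V_in − V_min = 3.306179 − (0) = 3.306179 V.
Divide by LSB: 3.306179 × 16384/5.3 = 10220.4598.
Truncating gives code 10220.

10220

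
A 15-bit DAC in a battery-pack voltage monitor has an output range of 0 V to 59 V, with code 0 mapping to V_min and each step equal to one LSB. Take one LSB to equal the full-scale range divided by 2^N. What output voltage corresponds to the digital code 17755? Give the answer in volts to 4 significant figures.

Span = 59 V. LSB = 59 V / 2^15.
Output = V_min + (17755/32768) × range = 0 + 0.541840 × 59 V
      = 0 + 31.9685 = 31.9685 V.

31.97 V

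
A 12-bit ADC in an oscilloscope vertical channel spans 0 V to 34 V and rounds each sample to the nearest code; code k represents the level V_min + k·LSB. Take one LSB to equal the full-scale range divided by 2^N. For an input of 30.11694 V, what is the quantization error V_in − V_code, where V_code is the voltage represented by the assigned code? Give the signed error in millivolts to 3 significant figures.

Span = 34 V. LSB = 34 V / 2^12 ≈ 8.301 mV.
Position in LSBs: (30.11694 − (0)) × 4096/34 = 3628.2055; rounding gives k = 3628.
Reconstructed level: 0 + 3628 × 34/4096 V = 30.11523438 V.
e = 30.11694 − (30.11523438) = +1.71 mV.

+1.71 mV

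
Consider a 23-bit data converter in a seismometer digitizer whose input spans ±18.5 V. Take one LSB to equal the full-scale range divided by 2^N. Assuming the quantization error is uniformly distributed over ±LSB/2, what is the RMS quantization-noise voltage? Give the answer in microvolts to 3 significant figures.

Full-scale range = 18.5 V − (-18.5 V) = 37 V.
Step size = 37/8388608 V = 4.4107 µV.
σ_q = LSB/√12 = 4.4107 µV/3.4641 = 1.27 µV.

1.27 µV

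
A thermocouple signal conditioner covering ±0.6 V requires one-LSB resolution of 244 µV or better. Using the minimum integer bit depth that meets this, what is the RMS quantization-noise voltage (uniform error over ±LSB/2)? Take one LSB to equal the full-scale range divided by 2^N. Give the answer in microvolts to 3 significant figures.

Span: 0.6 V − (-0.6 V) = 1.2 V.
Need 2^N ≥ 1.2 V / 244 µV = 4918 → N_min = 13.
LSB = 1.2 V ÷ 2^13 = 1.2/8192 V = 146.48 µV.
RMS noise = LSB/√12 = 42.3 µV.

42.3 µV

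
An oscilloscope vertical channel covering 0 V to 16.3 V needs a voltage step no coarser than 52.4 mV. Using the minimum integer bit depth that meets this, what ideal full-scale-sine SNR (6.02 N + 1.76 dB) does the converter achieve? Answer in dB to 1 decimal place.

V_FS = 16.3 V.
Levels needed ≥ 16.3/52.4 mV = 311.1. 2^9 = 512 suffices, so N_min = 9.
Ideal SNR at N = 9: 6.02·9 + 1.76 = 55.9 dB.

55.9 dB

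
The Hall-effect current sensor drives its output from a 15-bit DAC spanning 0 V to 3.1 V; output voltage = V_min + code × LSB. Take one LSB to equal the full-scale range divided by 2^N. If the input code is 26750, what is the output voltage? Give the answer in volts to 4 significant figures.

2.531 V

V_FS = 3.1 V. LSB = 3.1 V / 2^15.
V_out = 0 + 26750 × (3.1/32768) V
      = 0 V + 2.53067 V = 2.53067 V.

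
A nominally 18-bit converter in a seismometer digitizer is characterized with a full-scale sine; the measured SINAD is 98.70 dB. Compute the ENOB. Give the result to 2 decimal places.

16.10 bits

ENOB = (SINAD − 1.76) / 6.02 = (98.70 − 1.76) / 6.02 = 96.94 / 6.02 = 16.1030.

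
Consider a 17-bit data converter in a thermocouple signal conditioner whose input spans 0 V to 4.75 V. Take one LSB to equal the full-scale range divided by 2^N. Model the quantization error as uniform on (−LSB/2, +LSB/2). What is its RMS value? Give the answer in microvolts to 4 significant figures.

Full-scale range = 4.75 V.
One LSB is 4.75 V / 131072 = 36.2396 µV.
V_rms = LSB/√12 = 36.2396 µV / √12 = 10.46 µV.

10.46 µV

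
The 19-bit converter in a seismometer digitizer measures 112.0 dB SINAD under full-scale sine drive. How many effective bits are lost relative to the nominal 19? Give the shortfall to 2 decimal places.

Effective bits = (112.0 − 1.76)/6.02 = 18.3123.
Shortfall = 19 − 18.3123 = 0.6877 bits.

0.69 bits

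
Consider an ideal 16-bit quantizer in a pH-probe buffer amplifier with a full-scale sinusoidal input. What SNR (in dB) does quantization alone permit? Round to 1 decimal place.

98.1 dB

6.02(16) + 1.76 = 96.32 + 1.76 = 98.08 dB.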